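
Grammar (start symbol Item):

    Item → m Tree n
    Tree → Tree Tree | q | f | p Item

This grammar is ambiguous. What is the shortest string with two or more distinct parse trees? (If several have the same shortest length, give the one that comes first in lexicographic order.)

m f f f n

length 3: no string has ≥2 trees
length 4: no string has ≥2 trees
length 5: m f f f n has 2 parse trees

Two derivations of m f f f n:
  Item ⇒ m Tree n ⇒ m Tree Tree n ⇒ m Tree Tree Tree n ⇒ m f Tree Tree n ⇒ m f f Tree n ⇒ m f f f n
  Item ⇒ m Tree n ⇒ m Tree Tree n ⇒ m f Tree n ⇒ m f Tree Tree n ⇒ m f f Tree n ⇒ m f f f n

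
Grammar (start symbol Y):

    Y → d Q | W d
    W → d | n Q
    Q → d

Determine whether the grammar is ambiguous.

Ambiguous

Witness: d d

Derivation 1: Y ⇒ d Q ⇒ d d
Derivation 2: Y ⇒ W d ⇒ d d

Two distinct leftmost derivations for the same string.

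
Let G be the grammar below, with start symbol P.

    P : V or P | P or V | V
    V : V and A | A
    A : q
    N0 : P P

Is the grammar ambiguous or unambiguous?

Ambiguous

Witness: q or q

Derivation 1: P ⇒ V or P ⇒ A or P ⇒ q or P ⇒ q or V ⇒ q or A ⇒ q or q
Derivation 2: P ⇒ P or V ⇒ V or V ⇒ A or V ⇒ q or V ⇒ q or A ⇒ q or q

Two distinct leftmost derivations for the same string.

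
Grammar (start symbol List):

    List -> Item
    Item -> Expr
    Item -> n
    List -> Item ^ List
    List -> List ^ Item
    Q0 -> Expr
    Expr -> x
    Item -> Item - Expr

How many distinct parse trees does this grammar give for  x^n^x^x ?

Parse trees for x^n^x^x:
  [List [Item [Expr x]] ^ [List [Item n] ^ [List [Item [Expr x]] ^ [List [Item [Expr x]]]]]]
  [List [Item [Expr x]] ^ [List [Item n] ^ [List [List [Item [Expr x]]] ^ [Item [Expr x]]]]]
  [List [Item [Expr x]] ^ [List [List [Item n] ^ [List [Item [Expr x]]]] ^ [Item [Expr x]]]]
  [List [Item [Expr x]] ^ [List [List [List [Item n]] ^ [Item [Expr x]]] ^ [Item [Expr x]]]]
  [List [List [Item [Expr x]] ^ [List [Item n] ^ [List [Item [Expr x]]]]] ^ [Item [Expr x]]]
  [List [List [Item [Expr x]] ^ [List [List [Item n]] ^ [Item [Expr x]]]] ^ [Item [Expr x]]]
  [List [List [List [Item [Expr x]] ^ [List [Item n]]] ^ [Item [Expr x]]] ^ [Item [Expr x]]]
  [List [List [List [List [Item [Expr x]]] ^ [Item n]] ^ [Item [Expr x]]] ^ [Item [Expr x]]]

8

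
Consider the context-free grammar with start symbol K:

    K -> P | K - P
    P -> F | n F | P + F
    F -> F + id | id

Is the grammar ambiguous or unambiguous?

Witness: id + id

Derivation 1: K ⇒ P ⇒ F ⇒ F + id ⇒ id + id
Derivation 2: K ⇒ P ⇒ P + F ⇒ F + F ⇒ id + F ⇒ id + id

Two distinct leftmost derivations for the same string.

Ambiguous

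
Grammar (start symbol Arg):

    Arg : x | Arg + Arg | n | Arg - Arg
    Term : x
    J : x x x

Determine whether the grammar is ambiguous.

Witness: n + n + n

Derivation 1: Arg ⇒ Arg + Arg ⇒ Arg + Arg + Arg ⇒ n + Arg + Arg ⇒ n + n + Arg ⇒ n + n + n
Derivation 2: Arg ⇒ Arg + Arg ⇒ n + Arg ⇒ n + Arg + Arg ⇒ n + n + Arg ⇒ n + n + n

Two distinct leftmost derivations for the same string.

Ambiguous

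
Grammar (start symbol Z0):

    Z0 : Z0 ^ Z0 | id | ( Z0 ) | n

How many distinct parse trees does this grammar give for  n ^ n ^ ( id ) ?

2

Parse trees for n ^ n ^ ( id ):
  [Z0 [Z0 n] ^ [Z0 [Z0 n] ^ [Z0 ( [Z0 id] )]]]
  [Z0 [Z0 [Z0 n] ^ [Z0 n]] ^ [Z0 ( [Z0 id] )]]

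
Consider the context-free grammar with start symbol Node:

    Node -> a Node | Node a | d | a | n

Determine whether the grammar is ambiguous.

Witness: a a

Derivation 1: Node ⇒ a Node ⇒ a a
Derivation 2: Node ⇒ Node a ⇒ a a

Two distinct leftmost derivations for the same string.

Ambiguous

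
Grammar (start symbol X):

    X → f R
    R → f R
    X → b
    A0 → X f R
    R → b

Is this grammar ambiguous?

Unambiguous

Only X, R are reachable from X; ignoring the rest: The reachable rules are right-linear with at most one rule per (nonterminal, next-terminal) pair. Each input token forces the next rule, so parsing is deterministic.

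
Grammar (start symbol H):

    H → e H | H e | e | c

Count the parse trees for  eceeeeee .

Parse trees for eceeeeee:
  [H e [H [H [H [H [H [H [H c] e] e] e] e] e] e]]
  [H [H e [H [H [H [H [H [H c] e] e] e] e] e]] e]
  [H [H [H e [H [H [H [H [H c] e] e] e] e]] e] e]
  [H [H [H [H e [H [H [H [H c] e] e] e]] e] e] e]
  [H [H [H [H [H e [H [H [H c] e] e]] e] e] e] e]
  [H [H [H [H [H [H e [H [H c] e]] e] e] e] e] e]
  [H [H [H [H [H [H [H e [H c]] e] e] e] e] e] e]

7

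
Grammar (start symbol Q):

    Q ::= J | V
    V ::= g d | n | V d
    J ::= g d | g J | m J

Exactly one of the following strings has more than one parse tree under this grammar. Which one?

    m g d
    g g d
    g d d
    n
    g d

g d

m g d: 1 tree
g g d: 1 tree
g d d: 1 tree
n: 1 tree
g d: 2 trees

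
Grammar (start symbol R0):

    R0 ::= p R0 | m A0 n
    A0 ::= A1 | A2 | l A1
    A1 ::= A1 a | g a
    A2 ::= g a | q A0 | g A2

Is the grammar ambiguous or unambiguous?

Ambiguous

Witness: m g a n

Derivation 1: R0 ⇒ m A0 n ⇒ m A1 n ⇒ m g a n
Derivation 2: R0 ⇒ m A0 n ⇒ m A2 n ⇒ m g a n

Two distinct leftmost derivations for the same string.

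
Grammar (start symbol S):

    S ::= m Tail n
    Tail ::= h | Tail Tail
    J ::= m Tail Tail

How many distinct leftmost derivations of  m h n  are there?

Parse trees for m h n:
  [S m [Tail h] n]

1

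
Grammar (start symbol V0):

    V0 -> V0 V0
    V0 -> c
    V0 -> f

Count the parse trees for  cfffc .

Parse trees for cfffc (showing first 6 of 14):
  [V0 [V0 c] [V0 [V0 f] [V0 [V0 f] [V0 [V0 f] [V0 c]]]]]
  [V0 [V0 c] [V0 [V0 f] [V0 [V0 [V0 f] [V0 f]] [V0 c]]]]
  [V0 [V0 c] [V0 [V0 [V0 f] [V0 f]] [V0 [V0 f] [V0 c]]]]
  [V0 [V0 c] [V0 [V0 [V0 f] [V0 [V0 f] [V0 f]]] [V0 c]]]
  [V0 [V0 c] [V0 [V0 [V0 [V0 f] [V0 f]] [V0 f]] [V0 c]]]
  [V0 [V0 [V0 c] [V0 f]] [V0 [V0 f] [V0 [V0 f] [V0 c]]]]

14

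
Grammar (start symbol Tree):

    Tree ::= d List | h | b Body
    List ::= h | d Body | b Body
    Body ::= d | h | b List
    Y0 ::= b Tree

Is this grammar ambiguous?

Unambiguous

(Y0 is unreachable from Tree, so its rules don't affect L(Tree).) The reachable rules are right-linear with at most one rule per (nonterminal, next-terminal) pair. Each input token forces the next rule, so parsing is deterministic.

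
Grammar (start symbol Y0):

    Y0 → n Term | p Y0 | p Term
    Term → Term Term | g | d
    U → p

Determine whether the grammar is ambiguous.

Ambiguous

Witness: n d d d

Derivation 1: Y0 ⇒ n Term ⇒ n Term Term ⇒ n Term Term Term ⇒ n d Term Term ⇒ n d d Term ⇒ n d d d
Derivation 2: Y0 ⇒ n Term ⇒ n Term Term ⇒ n d Term ⇒ n d Term Term ⇒ n d d Term ⇒ n d d d

Two distinct leftmost derivations for the same string.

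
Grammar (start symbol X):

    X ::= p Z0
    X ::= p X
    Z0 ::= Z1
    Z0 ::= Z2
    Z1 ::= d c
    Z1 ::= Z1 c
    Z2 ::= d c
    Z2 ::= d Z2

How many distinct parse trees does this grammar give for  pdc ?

2

Parse trees for pdc:
  [X p [Z0 [Z1 d c]]]
  [X p [Z0 [Z2 d c]]]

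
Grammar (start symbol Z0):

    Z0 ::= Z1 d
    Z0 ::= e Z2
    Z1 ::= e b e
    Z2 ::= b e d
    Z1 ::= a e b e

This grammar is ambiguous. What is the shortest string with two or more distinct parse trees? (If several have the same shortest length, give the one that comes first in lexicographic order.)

length 4: e b e d has 2 parse trees

Two derivations of e b e d:
  Z0 ⇒ Z1 d ⇒ e b e d
  Z0 ⇒ e Z2 ⇒ e b e d

e b e d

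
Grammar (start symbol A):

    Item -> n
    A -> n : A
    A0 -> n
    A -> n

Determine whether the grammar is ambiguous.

Unambiguous

(Item, A0 are unreachable from A, so their rules don't affect L(A).) The reachable grammar is A → atom sep A | atom. Each atom is followed by either the separator (recurse) or end-of-string (stop) — no choice point.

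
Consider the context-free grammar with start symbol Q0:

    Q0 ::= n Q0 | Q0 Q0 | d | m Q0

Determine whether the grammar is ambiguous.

Witness: d d d

Derivation 1: Q0 ⇒ Q0 Q0 ⇒ Q0 Q0 Q0 ⇒ d Q0 Q0 ⇒ d d Q0 ⇒ d d d
Derivation 2: Q0 ⇒ Q0 Q0 ⇒ d Q0 ⇒ d Q0 Q0 ⇒ d d Q0 ⇒ d d d

Two distinct leftmost derivations for the same string.

Ambiguous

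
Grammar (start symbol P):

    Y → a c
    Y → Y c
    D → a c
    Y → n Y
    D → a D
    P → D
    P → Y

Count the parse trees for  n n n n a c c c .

Parse trees for n n n n a c c c (showing first 6 of 15):
  [P [Y [Y [Y n [Y n [Y n [Y n [Y a c]]]]] c] c]]
  [P [Y [Y n [Y [Y n [Y n [Y n [Y a c]]]] c]] c]]
  [P [Y [Y n [Y n [Y [Y n [Y n [Y a c]]] c]]] c]]
  [P [Y [Y n [Y n [Y n [Y [Y n [Y a c]] c]]]] c]]
  [P [Y [Y n [Y n [Y n [Y n [Y [Y a c] c]]]]] c]]
  [P [Y n [Y [Y [Y n [Y n [Y n [Y a c]]]] c] c]]]

15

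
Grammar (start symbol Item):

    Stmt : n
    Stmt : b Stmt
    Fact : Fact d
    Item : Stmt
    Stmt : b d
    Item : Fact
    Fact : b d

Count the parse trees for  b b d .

Parse trees for b b d:
  [Item [Stmt b [Stmt b d]]]

1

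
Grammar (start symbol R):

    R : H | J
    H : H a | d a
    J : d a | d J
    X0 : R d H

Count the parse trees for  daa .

1

Parse trees for daa:
  [R [H [H d a] a]]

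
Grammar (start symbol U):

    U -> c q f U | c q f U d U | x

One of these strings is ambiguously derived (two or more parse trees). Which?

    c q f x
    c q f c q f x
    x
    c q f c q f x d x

c q f x: 1 tree
c q f c q f x: 1 tree
x: 1 tree
c q f c q f x d x: 2 trees

c q f c q f x d x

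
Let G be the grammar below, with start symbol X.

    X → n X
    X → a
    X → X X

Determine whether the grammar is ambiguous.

Ambiguous

Witness: a a a

Derivation 1: X ⇒ X X ⇒ a X ⇒ a X X ⇒ a a X ⇒ a a a
Derivation 2: X ⇒ X X ⇒ X X X ⇒ a X X ⇒ a a X ⇒ a a a

Two distinct leftmost derivations for the same string.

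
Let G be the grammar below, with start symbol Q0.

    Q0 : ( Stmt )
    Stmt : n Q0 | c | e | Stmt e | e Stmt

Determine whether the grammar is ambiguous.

Ambiguous

Witness: ( e e )

Derivation 1: Q0 ⇒ ( Stmt ) ⇒ ( Stmt e ) ⇒ ( e e )
Derivation 2: Q0 ⇒ ( Stmt ) ⇒ ( e Stmt ) ⇒ ( e e )

Two distinct leftmost derivations for the same string.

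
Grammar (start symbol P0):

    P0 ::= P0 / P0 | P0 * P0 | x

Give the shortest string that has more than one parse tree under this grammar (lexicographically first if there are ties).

length 1: no string has ≥2 trees
length 3: no string has ≥2 trees
length 5: x * x * x has 2 parse trees

Two derivations of x * x * x:
  P0 ⇒ P0 * P0 ⇒ P0 * P0 * P0 ⇒ x * P0 * P0 ⇒ x * x * P0 ⇒ x * x * x
  P0 ⇒ P0 * P0 ⇒ x * P0 ⇒ x * P0 * P0 ⇒ x * x * P0 ⇒ x * x * x

x * x * x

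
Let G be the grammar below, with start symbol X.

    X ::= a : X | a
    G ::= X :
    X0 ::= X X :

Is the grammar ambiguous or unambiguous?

Unambiguous

Only X is reachable from X; ignoring the rest: The reachable grammar is A → atom sep A | atom. Each atom is followed by either the separator (recurse) or end-of-string (stop) — no choice point.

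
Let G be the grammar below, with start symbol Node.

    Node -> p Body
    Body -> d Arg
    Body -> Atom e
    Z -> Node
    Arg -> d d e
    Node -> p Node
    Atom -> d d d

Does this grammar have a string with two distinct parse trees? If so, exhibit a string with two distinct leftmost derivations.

Ambiguous

Witness: p d d d e

Derivation 1: Node ⇒ p Body ⇒ p d Arg ⇒ p d d d e
Derivation 2: Node ⇒ p Body ⇒ p Atom e ⇒ p d d d e

Two distinct leftmost derivations for the same string.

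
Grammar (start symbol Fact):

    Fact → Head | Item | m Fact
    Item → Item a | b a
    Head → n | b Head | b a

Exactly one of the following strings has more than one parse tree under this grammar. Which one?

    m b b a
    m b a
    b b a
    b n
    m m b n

m b b a: 1 tree
m b a: 2 trees
b b a: 1 tree
b n: 1 tree
m m b n: 1 tree

m b a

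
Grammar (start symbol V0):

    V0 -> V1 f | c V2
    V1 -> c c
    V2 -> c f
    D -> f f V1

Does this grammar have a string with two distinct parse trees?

Ambiguous

Witness: c c f

Derivation 1: V0 ⇒ V1 f ⇒ c c f
Derivation 2: V0 ⇒ c V2 ⇒ c c f

Two distinct leftmost derivations for the same string.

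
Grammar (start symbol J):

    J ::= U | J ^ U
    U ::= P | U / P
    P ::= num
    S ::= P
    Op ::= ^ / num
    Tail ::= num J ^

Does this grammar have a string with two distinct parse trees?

Unambiguous

Only J, U, P are reachable from J; ignoring the rest: J → J ^ U | U  ;  U → U / P | P  — a left-associative chain with P at the bottom. Each string factors uniquely by precedence.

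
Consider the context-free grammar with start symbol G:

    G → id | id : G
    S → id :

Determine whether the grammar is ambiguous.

Only G is reachable from G; ignoring the rest: Right-recursive list with a separator: after each atom, whether the separator follows determines the rule. One parse per string.

Unambiguous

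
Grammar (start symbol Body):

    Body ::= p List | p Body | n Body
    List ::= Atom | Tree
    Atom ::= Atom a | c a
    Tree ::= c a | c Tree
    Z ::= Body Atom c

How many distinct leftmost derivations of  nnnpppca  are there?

Parse trees for nnnpppca:
  [Body n [Body n [Body n [Body p [Body p [Body p [List [Atom c a]]]]]]]]
  [Body n [Body n [Body n [Body p [Body p [Body p [List [Tree c a]]]]]]]]

2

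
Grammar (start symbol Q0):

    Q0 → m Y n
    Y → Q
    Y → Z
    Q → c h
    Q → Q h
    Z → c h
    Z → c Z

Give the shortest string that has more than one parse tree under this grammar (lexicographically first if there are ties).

length 4: m c h n has 2 parse trees

Two derivations of m c h n:
  Q0 ⇒ m Y n ⇒ m Q n ⇒ m c h n
  Q0 ⇒ m Y n ⇒ m Z n ⇒ m c h n

m c h n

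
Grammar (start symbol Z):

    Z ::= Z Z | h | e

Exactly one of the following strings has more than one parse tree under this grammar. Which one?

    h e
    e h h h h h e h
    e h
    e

e h h h h h e h

h e: 1 tree
e h h h h h e h: 429 trees
e h: 1 tree
e: 1 tree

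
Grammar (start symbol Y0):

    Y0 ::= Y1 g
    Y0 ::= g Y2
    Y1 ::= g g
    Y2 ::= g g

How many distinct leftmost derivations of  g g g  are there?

Parse trees for g g g:
  [Y0 [Y1 g g] g]
  [Y0 g [Y2 g g]]

2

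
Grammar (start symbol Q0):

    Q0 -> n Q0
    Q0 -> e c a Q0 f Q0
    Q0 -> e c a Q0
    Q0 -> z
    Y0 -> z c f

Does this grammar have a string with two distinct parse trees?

Witness: e c a e c a z f z

Derivation 1: Q0 ⇒ e c a Q0 f Q0 ⇒ e c a e c a Q0 f Q0 ⇒ e c a e c a z f Q0 ⇒ e c a e c a z f z
Derivation 2: Q0 ⇒ e c a Q0 ⇒ e c a e c a Q0 f Q0 ⇒ e c a e c a z f Q0 ⇒ e c a e c a z f z

Two distinct leftmost derivations for the same string.

Ambiguous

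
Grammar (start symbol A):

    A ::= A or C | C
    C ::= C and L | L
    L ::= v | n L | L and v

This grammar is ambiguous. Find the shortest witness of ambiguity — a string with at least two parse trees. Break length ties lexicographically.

length 1: no string has ≥2 trees
length 2: no string has ≥2 trees
length 3: v and v has 2 parse trees

Two derivations of v and v:
  A ⇒ C ⇒ C and L ⇒ L and L ⇒ v and L ⇒ v and v
  A ⇒ C ⇒ L ⇒ L and v ⇒ v and v

v and v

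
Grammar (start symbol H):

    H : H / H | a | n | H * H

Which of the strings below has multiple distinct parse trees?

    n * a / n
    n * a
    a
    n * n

n * a / n

n * a / n: 2 trees
n * a: 1 tree
a: 1 tree
n * n: 1 tree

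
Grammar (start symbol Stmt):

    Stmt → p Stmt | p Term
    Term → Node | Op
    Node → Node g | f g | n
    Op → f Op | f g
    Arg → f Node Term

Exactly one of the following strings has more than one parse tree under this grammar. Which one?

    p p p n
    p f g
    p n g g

p p p n: 1 tree
p f g: 2 trees
p n g g: 1 tree

p f g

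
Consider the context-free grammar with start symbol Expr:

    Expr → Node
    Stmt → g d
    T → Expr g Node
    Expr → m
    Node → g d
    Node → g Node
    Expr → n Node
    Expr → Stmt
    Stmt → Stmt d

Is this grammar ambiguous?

Witness: g d

Derivation 1: Expr ⇒ Node ⇒ g d
Derivation 2: Expr ⇒ Stmt ⇒ g d

Two distinct leftmost derivations for the same string.

Ambiguous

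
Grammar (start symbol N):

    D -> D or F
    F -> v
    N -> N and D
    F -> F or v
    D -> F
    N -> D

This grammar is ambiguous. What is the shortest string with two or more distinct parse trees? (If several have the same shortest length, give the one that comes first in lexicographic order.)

length 1: no string has ≥2 trees
length 3: v or v has 2 parse trees

Two derivations of v or v:
  N ⇒ D ⇒ D or F ⇒ F or F ⇒ v or F ⇒ v or v
  N ⇒ D ⇒ F ⇒ F or v ⇒ v or v

v or v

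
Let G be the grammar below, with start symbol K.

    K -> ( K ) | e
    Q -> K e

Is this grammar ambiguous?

Only K is reachable from K; ignoring the rest: L(K) is { openⁿ atom closeⁿ : n ≥ 0 }. The bracket depth fixes n, and the derivation is forced at every step.

Unambiguous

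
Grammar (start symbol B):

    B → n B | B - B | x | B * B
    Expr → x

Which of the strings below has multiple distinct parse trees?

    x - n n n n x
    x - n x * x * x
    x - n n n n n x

x - n x * x * x

x - n n n n x: 1 tree
x - n x * x * x: 9 trees
x - n n n n n x: 1 tree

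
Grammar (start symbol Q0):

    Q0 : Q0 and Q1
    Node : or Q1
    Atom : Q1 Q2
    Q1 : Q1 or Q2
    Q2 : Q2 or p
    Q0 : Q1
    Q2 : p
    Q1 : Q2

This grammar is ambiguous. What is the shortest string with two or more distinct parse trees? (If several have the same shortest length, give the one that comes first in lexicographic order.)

p or p

length 1: no string has ≥2 trees
length 3: p or p has 2 parse trees

Two derivations of p or p:
  Q0 ⇒ Q1 ⇒ Q1 or Q2 ⇒ Q2 or Q2 ⇒ p or Q2 ⇒ p or p
  Q0 ⇒ Q1 ⇒ Q2 ⇒ Q2 or p ⇒ p or p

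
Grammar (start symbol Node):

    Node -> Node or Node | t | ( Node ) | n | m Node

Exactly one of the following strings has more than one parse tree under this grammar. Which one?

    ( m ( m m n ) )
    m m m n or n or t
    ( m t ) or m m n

m m m n or n or t

( m ( m m n ) ): 1 tree
m m m n or n or t: 14 trees
( m t ) or m m n: 1 tree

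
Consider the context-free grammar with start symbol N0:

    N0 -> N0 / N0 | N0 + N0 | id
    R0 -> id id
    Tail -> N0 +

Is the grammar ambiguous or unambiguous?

Witness: id + id + id

Derivation 1: N0 ⇒ N0 + N0 ⇒ N0 + N0 + N0 ⇒ id + N0 + N0 ⇒ id + id + N0 ⇒ id + id + id
Derivation 2: N0 ⇒ N0 + N0 ⇒ id + N0 ⇒ id + N0 + N0 ⇒ id + id + N0 ⇒ id + id + id

Two distinct leftmost derivations for the same string.

Ambiguous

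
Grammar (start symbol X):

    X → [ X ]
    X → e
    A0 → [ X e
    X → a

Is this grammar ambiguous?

Unambiguous

(A0 is unreachable from X, so its rules don't affect L(X).) Each string is a nest of matched brackets around a single atom. An opening bracket forces the recursive rule; an atom forces the base rule.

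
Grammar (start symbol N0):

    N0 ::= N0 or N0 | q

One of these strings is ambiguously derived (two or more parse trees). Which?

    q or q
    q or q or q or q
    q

q or q: 1 tree
q or q or q or q: 5 trees
q: 1 tree

q or q or q or q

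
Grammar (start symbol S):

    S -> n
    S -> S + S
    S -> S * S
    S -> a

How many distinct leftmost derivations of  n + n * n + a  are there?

Parse trees for n + n * n + a:
  [S [S n] + [S [S [S n] * [S n]] + [S a]]]
  [S [S n] + [S [S n] * [S [S n] + [S a]]]]
  [S [S [S n] + [S [S n] * [S n]]] + [S a]]
  [S [S [S [S n] + [S n]] * [S n]] + [S a]]
  [S [S [S n] + [S n]] * [S [S n] + [S a]]]

5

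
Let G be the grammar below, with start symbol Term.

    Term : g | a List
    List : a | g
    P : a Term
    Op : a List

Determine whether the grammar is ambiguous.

(P, Op are unreachable from Term, so their rules don't affect L(Term).) The reachable rules are right-linear with at most one rule per (nonterminal, next-terminal) pair. Each input token forces the next rule, so parsing is deterministic.

Unambiguous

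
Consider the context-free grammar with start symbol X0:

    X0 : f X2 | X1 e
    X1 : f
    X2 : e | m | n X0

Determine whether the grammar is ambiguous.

Witness: f e

Derivation 1: X0 ⇒ f X2 ⇒ f e
Derivation 2: X0 ⇒ X1 e ⇒ f e

Two distinct leftmost derivations for the same string.

Ambiguous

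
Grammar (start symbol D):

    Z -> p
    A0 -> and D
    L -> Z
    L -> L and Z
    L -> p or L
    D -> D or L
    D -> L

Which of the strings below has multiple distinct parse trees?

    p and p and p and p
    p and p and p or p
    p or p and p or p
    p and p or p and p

p and p and p and p: 1 tree
p and p and p or p: 1 tree
p or p and p or p: 3 trees
p and p or p and p: 1 tree

p or p and p or p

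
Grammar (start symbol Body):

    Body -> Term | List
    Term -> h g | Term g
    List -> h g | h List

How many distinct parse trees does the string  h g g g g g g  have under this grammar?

Parse trees for h g g g g g g:
  [Body [Term [Term [Term [Term [Term [Term h g] g] g] g] g] g]]

1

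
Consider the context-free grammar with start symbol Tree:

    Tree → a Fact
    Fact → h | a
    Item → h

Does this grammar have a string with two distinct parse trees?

(Item is unreachable from Tree, so its rules don't affect L(Tree).) Each reachable nonterminal has at most one production per leading terminal, and all productions are right-linear; the derivation is determined token-by-token.

Unambiguous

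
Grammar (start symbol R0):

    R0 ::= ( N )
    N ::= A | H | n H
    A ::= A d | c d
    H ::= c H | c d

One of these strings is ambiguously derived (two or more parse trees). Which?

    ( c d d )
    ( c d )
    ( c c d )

( c d d ): 1 tree
( c d ): 2 trees
( c c d ): 1 tree

( c d )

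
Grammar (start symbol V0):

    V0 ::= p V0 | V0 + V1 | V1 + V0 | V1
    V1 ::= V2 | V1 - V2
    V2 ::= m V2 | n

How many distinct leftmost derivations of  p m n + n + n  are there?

7

Parse trees for p m n + n + n:
  [V0 p [V0 [V0 [V0 [V1 [V2 m [V2 n]]]] + [V1 [V2 n]]] + [V1 [V2 n]]]]
  [V0 p [V0 [V0 [V1 [V2 m [V2 n]]] + [V0 [V1 [V2 n]]]] + [V1 [V2 n]]]]
  [V0 p [V0 [V1 [V2 m [V2 n]]] + [V0 [V0 [V1 [V2 n]]] + [V1 [V2 n]]]]]
  [V0 p [V0 [V1 [V2 m [V2 n]]] + [V0 [V1 [V2 n]] + [V0 [V1 [V2 n]]]]]]
  [V0 [V0 p [V0 [V0 [V1 [V2 m [V2 n]]]] + [V1 [V2 n]]]] + [V1 [V2 n]]]
  [V0 [V0 p [V0 [V1 [V2 m [V2 n]]] + [V0 [V1 [V2 n]]]]] + [V1 [V2 n]]]
  [V0 [V0 [V0 p [V0 [V1 [V2 m [V2 n]]]]] + [V1 [V2 n]]] + [V1 [V2 n]]]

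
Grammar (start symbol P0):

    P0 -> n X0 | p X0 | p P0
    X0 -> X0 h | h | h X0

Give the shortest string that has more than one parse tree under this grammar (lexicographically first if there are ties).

length 2: no string has ≥2 trees
length 3: n h h has 2 parse trees

Two derivations of n h h:
  P0 ⇒ n X0 ⇒ n X0 h ⇒ n h h
  P0 ⇒ n X0 ⇒ n h X0 ⇒ n h h

n h h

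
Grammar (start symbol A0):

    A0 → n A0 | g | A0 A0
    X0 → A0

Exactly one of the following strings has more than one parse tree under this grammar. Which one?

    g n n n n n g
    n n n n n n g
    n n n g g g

n n n g g g

g n n n n n g: 1 tree
n n n n n n g: 1 tree
n n n g g g: 14 trees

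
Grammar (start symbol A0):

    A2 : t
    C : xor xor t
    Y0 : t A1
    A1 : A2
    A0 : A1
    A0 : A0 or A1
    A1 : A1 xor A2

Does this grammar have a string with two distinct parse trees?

Only A0, A1, A2 are reachable from A0; ignoring the rest: This is a standard precedence ladder (A0 over A1 over A2), with each level left-recursive on its own operator ('or' at A0, 'xor' at A1). That structure is LR(1), hence unambiguous.

Unambiguous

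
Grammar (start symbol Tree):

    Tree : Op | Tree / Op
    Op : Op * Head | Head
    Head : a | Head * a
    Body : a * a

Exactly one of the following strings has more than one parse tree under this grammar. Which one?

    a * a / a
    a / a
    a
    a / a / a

a * a / a

a * a / a: 2 trees
a / a: 1 tree
a: 1 tree
a / a / a: 1 tree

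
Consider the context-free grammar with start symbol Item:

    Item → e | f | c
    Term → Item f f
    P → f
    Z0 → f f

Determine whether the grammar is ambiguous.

(Term, P, Z0 are unreachable from Item, so their rules don't affect L(Item).) Each reachable nonterminal has at most one production per leading terminal, and all productions are right-linear; the derivation is determined token-by-token.

Unambiguous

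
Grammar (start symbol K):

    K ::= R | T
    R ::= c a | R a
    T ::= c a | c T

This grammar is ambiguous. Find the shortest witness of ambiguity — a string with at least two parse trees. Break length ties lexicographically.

length 2: c a has 2 parse trees

Two derivations of c a:
  K ⇒ R ⇒ c a
  K ⇒ T ⇒ c a

c a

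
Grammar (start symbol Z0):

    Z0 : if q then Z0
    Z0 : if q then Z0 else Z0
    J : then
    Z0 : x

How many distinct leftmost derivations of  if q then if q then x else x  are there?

2

Parse trees for if q then if q then x else x:
  [Z0 if q then [Z0 if q then [Z0 x] else [Z0 x]]]
  [Z0 if q then [Z0 if q then [Z0 x]] else [Z0 x]]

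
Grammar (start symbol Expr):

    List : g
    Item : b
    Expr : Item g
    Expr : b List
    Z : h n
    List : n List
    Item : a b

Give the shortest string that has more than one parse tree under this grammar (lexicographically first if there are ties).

b g

length 2: b g has 2 parse trees

Two derivations of b g:
  Expr ⇒ Item g ⇒ b g
  Expr ⇒ b List ⇒ b g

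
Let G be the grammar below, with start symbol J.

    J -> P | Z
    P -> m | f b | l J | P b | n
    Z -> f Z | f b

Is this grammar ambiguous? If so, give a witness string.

Witness: f b

Derivation 1: J ⇒ P ⇒ f b
Derivation 2: J ⇒ Z ⇒ f b

Two distinct leftmost derivations for the same string.

Ambiguous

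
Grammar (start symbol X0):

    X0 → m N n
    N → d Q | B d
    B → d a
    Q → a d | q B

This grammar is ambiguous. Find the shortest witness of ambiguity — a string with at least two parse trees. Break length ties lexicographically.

m d a d n

length 5: m d a d n has 2 parse trees

Two derivations of m d a d n:
  X0 ⇒ m N n ⇒ m d Q n ⇒ m d a d n
  X0 ⇒ m N n ⇒ m B d n ⇒ m d a d n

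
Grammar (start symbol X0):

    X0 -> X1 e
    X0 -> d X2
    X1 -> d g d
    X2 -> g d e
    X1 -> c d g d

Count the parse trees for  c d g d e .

1

Parse trees for c d g d e:
  [X0 [X1 c d g d] e]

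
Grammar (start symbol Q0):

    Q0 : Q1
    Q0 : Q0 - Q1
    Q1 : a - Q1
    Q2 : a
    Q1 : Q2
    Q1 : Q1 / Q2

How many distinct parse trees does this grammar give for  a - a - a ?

Parse trees for a - a - a:
  [Q0 [Q1 a - [Q1 a - [Q1 [Q2 a]]]]]
  [Q0 [Q0 [Q1 [Q2 a]]] - [Q1 a - [Q1 [Q2 a]]]]
  [Q0 [Q0 [Q1 a - [Q1 [Q2 a]]]] - [Q1 [Q2 a]]]
  [Q0 [Q0 [Q0 [Q1 [Q2 a]]] - [Q1 [Q2 a]]] - [Q1 [Q2 a]]]

4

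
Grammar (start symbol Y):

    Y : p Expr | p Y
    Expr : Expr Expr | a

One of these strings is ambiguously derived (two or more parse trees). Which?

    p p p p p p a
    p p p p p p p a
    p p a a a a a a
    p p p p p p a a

p p a a a a a a

p p p p p p a: 1 tree
p p p p p p p a: 1 tree
p p a a a a a a: 42 trees
p p p p p p a a: 1 tree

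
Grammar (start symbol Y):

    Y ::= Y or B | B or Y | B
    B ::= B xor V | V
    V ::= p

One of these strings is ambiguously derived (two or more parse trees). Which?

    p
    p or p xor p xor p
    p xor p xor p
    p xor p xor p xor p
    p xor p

p: 1 tree
p or p xor p xor p: 2 trees
p xor p xor p: 1 tree
p xor p xor p xor p: 1 tree
p xor p: 1 tree

p or p xor p xor p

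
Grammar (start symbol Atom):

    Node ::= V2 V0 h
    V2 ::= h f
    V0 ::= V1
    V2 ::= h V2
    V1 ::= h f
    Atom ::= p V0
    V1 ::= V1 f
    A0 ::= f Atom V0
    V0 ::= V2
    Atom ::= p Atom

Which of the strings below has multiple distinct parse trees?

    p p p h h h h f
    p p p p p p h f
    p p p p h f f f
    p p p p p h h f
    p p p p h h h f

p p p p p p h f

p p p h h h h f: 1 tree
p p p p p p h f: 2 trees
p p p p h f f f: 1 tree
p p p p p h h f: 1 tree
p p p p h h h f: 1 tree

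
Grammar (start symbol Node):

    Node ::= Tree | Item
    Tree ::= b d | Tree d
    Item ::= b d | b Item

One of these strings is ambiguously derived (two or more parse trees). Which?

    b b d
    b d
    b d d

b b d: 1 tree
b d: 2 trees
b d d: 1 tree

b d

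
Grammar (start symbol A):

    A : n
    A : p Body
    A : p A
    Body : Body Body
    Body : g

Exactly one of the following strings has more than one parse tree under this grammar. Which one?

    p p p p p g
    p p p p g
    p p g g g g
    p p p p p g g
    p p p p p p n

p p g g g g

p p p p p g: 1 tree
p p p p g: 1 tree
p p g g g g: 5 trees
p p p p p g g: 1 tree
p p p p p p n: 1 tree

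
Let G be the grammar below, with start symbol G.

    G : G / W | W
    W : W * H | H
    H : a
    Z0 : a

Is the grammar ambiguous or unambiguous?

Unambiguous

Only G, W, H are reachable from G; ignoring the rest: G → G / W | W  ;  W → W * H | H  — a left-associative chain with H at the bottom. Each string factors uniquely by precedence.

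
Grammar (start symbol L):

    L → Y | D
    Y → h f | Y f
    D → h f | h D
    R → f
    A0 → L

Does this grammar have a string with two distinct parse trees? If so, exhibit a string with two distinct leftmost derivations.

Witness: h f

Derivation 1: L ⇒ Y ⇒ h f
Derivation 2: L ⇒ D ⇒ h f

Two distinct leftmost derivations for the same string.

Ambiguous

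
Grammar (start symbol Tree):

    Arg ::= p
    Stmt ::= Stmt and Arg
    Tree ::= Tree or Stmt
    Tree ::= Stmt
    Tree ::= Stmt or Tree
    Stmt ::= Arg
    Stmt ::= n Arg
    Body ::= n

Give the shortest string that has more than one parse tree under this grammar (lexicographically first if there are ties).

length 1: no string has ≥2 trees
length 2: no string has ≥2 trees
length 3: p or p has 2 parse trees

Two derivations of p or p:
  Tree ⇒ Tree or Stmt ⇒ Stmt or Stmt ⇒ Arg or Stmt ⇒ p or Stmt ⇒ p or Arg ⇒ p or p
  Tree ⇒ Stmt or Tree ⇒ Arg or Tree ⇒ p or Tree ⇒ p or Stmt ⇒ p or Arg ⇒ p or p

p or p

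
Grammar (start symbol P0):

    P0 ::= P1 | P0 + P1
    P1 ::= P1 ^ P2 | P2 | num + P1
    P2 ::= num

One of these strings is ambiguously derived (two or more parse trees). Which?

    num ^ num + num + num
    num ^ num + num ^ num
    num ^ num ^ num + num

num ^ num + num + num

num ^ num + num + num: 2 trees
num ^ num + num ^ num: 1 tree
num ^ num ^ num + num: 1 tree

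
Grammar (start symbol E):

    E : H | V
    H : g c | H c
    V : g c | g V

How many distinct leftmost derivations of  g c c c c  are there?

1

Parse trees for g c c c c:
  [E [H [H [H [H g c] c] c] c]]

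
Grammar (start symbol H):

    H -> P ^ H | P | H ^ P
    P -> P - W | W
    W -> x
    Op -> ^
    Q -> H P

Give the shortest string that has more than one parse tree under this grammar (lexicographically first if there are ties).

length 1: no string has ≥2 trees
length 3: x ^ x has 2 parse trees

Two derivations of x ^ x:
  H ⇒ P ^ H ⇒ W ^ H ⇒ x ^ H ⇒ x ^ P ⇒ x ^ W ⇒ x ^ x
  H ⇒ H ^ P ⇒ P ^ P ⇒ W ^ P ⇒ x ^ P ⇒ x ^ W ⇒ x ^ x

x ^ x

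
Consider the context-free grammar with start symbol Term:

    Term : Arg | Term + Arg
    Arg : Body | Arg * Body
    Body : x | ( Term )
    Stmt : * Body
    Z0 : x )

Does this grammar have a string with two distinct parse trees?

Unambiguous

Only Term, Arg, Body are reachable from Term; ignoring the rest: The grammar is stratified — Term handles '+' (left-recursive), Arg handles '*', Body atoms. Each operator has a fixed associativity and precedence level, so every string has one parse.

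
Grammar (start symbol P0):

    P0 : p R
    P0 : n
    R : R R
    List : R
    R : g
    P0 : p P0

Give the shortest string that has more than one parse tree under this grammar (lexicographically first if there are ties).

p g g g

length 1: no string has ≥2 trees
length 2: no string has ≥2 trees
length 3: no string has ≥2 trees
length 4: p g g g has 2 parse trees

Two derivations of p g g g:
  P0 ⇒ p R ⇒ p R R ⇒ p R R R ⇒ p g R R ⇒ p g g R ⇒ p g g g
  P0 ⇒ p R ⇒ p R R ⇒ p g R ⇒ p g R R ⇒ p g g R ⇒ p g g g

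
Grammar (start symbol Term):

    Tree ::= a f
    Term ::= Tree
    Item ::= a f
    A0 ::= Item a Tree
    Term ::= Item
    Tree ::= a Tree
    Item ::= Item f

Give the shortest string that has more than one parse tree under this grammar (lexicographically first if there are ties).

a f

length 2: a f has 2 parse trees

Two derivations of a f:
  Term ⇒ Tree ⇒ a f
  Term ⇒ Item ⇒ a f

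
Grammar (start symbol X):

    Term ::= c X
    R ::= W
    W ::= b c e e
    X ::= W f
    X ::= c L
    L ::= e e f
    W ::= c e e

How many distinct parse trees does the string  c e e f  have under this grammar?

2

Parse trees for c e e f:
  [X [W c e e] f]
  [X c [L e e f]]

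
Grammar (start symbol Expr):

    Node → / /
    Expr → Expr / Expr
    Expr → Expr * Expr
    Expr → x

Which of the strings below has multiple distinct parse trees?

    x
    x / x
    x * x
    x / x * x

x / x * x

x: 1 tree
x / x: 1 tree
x * x: 1 tree
x / x * x: 2 trees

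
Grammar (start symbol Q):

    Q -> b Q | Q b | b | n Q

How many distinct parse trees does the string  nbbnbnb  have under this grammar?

Parse trees for nbbnbnb:
  [Q n [Q b [Q b [Q n [Q b [Q n [Q b]]]]]]]

1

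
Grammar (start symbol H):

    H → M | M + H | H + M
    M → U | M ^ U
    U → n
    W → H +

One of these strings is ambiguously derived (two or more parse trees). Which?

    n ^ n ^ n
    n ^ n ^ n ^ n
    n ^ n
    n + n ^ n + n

n + n ^ n + n

n ^ n ^ n: 1 tree
n ^ n ^ n ^ n: 1 tree
n ^ n: 1 tree
n + n ^ n + n: 4 trees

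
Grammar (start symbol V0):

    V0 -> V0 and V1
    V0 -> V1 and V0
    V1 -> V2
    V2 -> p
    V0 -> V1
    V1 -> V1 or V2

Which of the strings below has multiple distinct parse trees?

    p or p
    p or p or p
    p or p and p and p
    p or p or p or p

p or p and p and p

p or p: 1 tree
p or p or p: 1 tree
p or p and p and p: 4 trees
p or p or p or p: 1 tree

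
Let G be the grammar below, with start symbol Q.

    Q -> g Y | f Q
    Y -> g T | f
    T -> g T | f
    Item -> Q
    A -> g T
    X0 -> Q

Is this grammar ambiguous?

Only Q, Y, T are reachable from Q; ignoring the rest: Restricted to the reachable nonterminals, every rule has the form A → t or A → t B, and no two rules for the same A share a first terminal. The grammar encodes a DFA — one run per string.

Unambiguous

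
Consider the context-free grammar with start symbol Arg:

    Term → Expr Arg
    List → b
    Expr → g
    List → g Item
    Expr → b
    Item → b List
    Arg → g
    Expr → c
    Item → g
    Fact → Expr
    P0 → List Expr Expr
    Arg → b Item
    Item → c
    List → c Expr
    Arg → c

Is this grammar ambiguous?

Unambiguous

(Term, P0, Fact are unreachable from Arg, so their rules don't affect L(Arg).) Each reachable nonterminal has at most one production per leading terminal, and all productions are right-linear; the derivation is determined token-by-token.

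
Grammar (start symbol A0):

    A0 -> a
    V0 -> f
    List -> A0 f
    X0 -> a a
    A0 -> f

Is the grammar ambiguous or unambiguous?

Unambiguous

Only A0 is reachable from A0; ignoring the rest: The reachable rules are right-linear with at most one rule per (nonterminal, next-terminal) pair. Each input token forces the next rule, so parsing is deterministic.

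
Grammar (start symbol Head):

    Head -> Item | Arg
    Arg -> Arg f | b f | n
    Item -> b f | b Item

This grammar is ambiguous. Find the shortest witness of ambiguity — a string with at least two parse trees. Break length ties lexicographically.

b f

length 1: no string has ≥2 trees
length 2: b f has 2 parse trees

Two derivations of b f:
  Head ⇒ Item ⇒ b f
  Head ⇒ Arg ⇒ b f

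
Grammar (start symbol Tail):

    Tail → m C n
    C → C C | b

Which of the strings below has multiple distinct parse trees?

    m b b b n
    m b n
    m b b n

m b b b n

m b b b n: 2 trees
m b n: 1 tree
m b b n: 1 tree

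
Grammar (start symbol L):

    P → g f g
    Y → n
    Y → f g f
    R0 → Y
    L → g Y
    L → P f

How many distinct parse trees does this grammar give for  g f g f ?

2

Parse trees for g f g f:
  [L g [Y f g f]]
  [L [P g f g] f]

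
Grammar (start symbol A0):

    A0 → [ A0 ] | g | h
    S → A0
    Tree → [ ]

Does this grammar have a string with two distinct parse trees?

(S, Tree are unreachable from A0, so their rules don't affect L(A0).) Each string is a nest of matched brackets around a single atom. An opening bracket forces the recursive rule; an atom forces the base rule.

Unambiguous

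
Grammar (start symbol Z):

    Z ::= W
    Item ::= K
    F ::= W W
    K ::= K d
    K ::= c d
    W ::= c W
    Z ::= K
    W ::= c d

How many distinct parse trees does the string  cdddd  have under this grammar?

Parse trees for cdddd:
  [Z [K [K [K [K c d] d] d] d]]

1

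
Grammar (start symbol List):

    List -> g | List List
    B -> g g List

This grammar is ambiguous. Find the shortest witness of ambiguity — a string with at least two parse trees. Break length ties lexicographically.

g g g

length 1: no string has ≥2 trees
length 2: no string has ≥2 trees
length 3: g g g has 2 parse trees

Two derivations of g g g:
  List ⇒ List List ⇒ g List ⇒ g List List ⇒ g g List ⇒ g g g
  List ⇒ List List ⇒ List List List ⇒ g List List ⇒ g g List ⇒ g g g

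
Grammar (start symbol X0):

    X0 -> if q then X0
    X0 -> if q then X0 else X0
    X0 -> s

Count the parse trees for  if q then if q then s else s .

Parse trees for if q then if q then s else s:
  [X0 if q then [X0 if q then [X0 s] else [X0 s]]]
  [X0 if q then [X0 if q then [X0 s]] else [X0 s]]

2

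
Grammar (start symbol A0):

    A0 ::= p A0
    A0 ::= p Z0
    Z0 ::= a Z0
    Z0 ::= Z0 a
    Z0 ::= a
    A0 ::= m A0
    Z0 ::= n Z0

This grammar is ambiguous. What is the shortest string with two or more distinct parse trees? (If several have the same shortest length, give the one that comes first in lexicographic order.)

length 2: no string has ≥2 trees
length 3: p a a has 2 parse trees

Two derivations of p a a:
  A0 ⇒ p Z0 ⇒ p a Z0 ⇒ p a a
  A0 ⇒ p Z0 ⇒ p Z0 a ⇒ p a a

p a a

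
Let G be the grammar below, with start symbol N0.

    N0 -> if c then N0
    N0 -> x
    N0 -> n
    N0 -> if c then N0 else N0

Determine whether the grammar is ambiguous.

Witness: if c then if c then n else n

Derivation 1: N0 ⇒ if c then N0 ⇒ if c then if c then N0 else N0 ⇒ if c then if c then n else N0 ⇒ if c then if c then n else n
Derivation 2: N0 ⇒ if c then N0 else N0 ⇒ if c then if c then N0 else N0 ⇒ if c then if c then n else N0 ⇒ if c then if c then n else n

Two distinct leftmost derivations for the same string.

Ambiguous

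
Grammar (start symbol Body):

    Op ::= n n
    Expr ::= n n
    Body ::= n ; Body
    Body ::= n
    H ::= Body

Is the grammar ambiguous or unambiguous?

(H, Op, Expr are unreachable from Body, so their rules don't affect L(Body).) Right-recursive list with a separator: after each atom, whether the separator follows determines the rule. One parse per string.

Unambiguous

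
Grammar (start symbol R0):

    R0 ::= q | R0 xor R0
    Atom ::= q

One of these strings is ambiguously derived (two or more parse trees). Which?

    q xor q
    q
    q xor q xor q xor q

q xor q xor q xor q

q xor q: 1 tree
q: 1 tree
q xor q xor q xor q: 5 trees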